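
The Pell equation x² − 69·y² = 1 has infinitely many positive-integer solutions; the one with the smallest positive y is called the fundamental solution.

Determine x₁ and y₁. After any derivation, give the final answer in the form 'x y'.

7775 936

d=69: √d = [8; 3,3,1,4,1,3,3,16] (ℓ=8, even), read p_7/q_7
k=0  a_k=8  p_k/q_k = 8/1
…
k=3  a_k=1  p_k/q_k = 108/13
k=4  a_k=4  p_k/q_k = 515/62
k=5  a_k=1  p_k/q_k = 623/75
k=6  a_k=3  p_k/q_k = 2384/287
k=7  a_k=3  p_k/q_k = 7775/936
→ (7775, 936).  Check: 7775²=60450625, 69·936²=60450624, difference 1.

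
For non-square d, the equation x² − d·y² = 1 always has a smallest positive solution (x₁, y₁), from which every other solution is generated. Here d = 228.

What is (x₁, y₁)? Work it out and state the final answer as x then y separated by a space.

√228 = [15; 10,30, …], period ℓ=2 (even) → k=1
step 0: (15, 1)  from 15·(1,0) + (0,1)
step 1: (151, 10)  from 10·(15,1) + (1,0)
→ (151, 10).  Check: 151²=22801, 228·10²=22800, difference 1.

151 10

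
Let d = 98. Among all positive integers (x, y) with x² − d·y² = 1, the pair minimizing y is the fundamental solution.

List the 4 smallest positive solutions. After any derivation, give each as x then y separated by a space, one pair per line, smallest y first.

99 10
19601 1980
3880899 392030
768398401 77619960

d=98: √d = [9; 1,8,1,18] (ℓ=4, even), read p_3/q_3
k=0  a_k=9  p_k/q_k = 9/1
k=1  a_k=1  p_k/q_k = 10/1
k=2  a_k=8  p_k/q_k = 89/9
k=3  a_k=1  p_k/q_k = 99/10
fundamental: x₁=99, y₁=10  (since 9801 − 98·100 = 1)
n=2: (99,10)∘(99,10) = (99·99+98·10·10, 99·10+10·99) = (19601,1980)
n=3: (19601,1980)∘(99,10) = (99·19601+98·10·1980, 99·1980+10·19601) = (3880899,392030)
n=4: (3880899,392030)∘(99,10) = (99·3880899+98·10·392030, 99·392030+10·3880899) = (768398401,77619960)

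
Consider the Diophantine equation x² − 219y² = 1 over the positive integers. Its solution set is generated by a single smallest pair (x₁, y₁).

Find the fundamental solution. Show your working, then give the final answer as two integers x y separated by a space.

[14; 1,3,1,28] for √219; ℓ=4 ⇒ convergent index 3
k=0  a_k=14  p_k/q_k = 14/1
k=1  a_k=1  p_k/q_k = 15/1
k=2  a_k=3  p_k/q_k = 59/4
k=3  a_k=1  p_k/q_k = 74/5
(x₁, y₁) = (74, 5);  74² − 219·5² = 1 ✓

74 5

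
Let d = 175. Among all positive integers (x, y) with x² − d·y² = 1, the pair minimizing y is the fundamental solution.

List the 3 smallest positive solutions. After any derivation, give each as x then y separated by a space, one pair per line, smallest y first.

√175 → a₀=13, period (4,2,1,2,4,26); ℓ=6 even so k=5
step 0: (13, 1)  from 13·(1,0) + (0,1)
…
step 2: (119, 9)  from 2·(53,4) + (13,1)
step 3: (172, 13)  from 1·(119,9) + (53,4)
step 4: (463, 35)  from 2·(172,13) + (119,9)
step 5: (2024, 153)  from 4·(463,35) + (172,13)
(x₁, y₁) = (2024, 153);  2024² − 175·153² = 1 ✓
n=2: (2024,153)∘(2024,153) = (2024·2024+175·153·153, 2024·153+153·2024) = (8193151,619344)
n=3: (8193151,619344)∘(2024,153) = (2024·8193151+175·153·619344, 2024·619344+153·8193151) = (33165873224,2507104359)

2024 153
8193151 619344
33165873224 2507104359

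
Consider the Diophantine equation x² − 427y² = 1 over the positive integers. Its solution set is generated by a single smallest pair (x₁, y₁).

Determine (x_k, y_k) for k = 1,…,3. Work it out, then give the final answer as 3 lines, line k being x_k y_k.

62 3
7687 372
953126 46125

[20; 1,1,1,40] for √427; ℓ=4 ⇒ convergent index 3
a_0=20:  p_0=20·1+0=20,  q_0=20·0+1=1
…
a_2=1:  p_2=1·21+20=41,  q_2=1·1+1=2
a_3=1:  p_3=1·41+21=62,  q_3=1·2+1=3
(x₁, y₁) = (62, 3);  62² − 427·3² = 1 ✓
k=2:  x_2 = 62·62+427·3·3 = 7687,  y_2 = 62·3+3·62 = 372
k=3:  x_3 = 62·7687+427·3·372 = 953126,  y_3 = 62·372+3·7687 = 46125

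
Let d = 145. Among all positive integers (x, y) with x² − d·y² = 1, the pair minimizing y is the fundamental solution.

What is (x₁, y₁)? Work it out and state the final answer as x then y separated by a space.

√145 → a₀=12, period (24); ℓ=1 odd so k=1
i=0: a=12 ⇒ p=12, q=1
i=1: a=24 ⇒ p=289, q=24
fundamental: x₁=289, y₁=24  (since 83521 − 145·576 = 1)

289 24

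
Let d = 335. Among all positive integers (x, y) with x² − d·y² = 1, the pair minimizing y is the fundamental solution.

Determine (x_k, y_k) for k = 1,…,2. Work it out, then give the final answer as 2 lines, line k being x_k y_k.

604 33
729631 39864

[18; 3,3,3,36] for √335; ℓ=4 ⇒ convergent index 3
i=0: a=18 ⇒ p=18, q=1
…
i=2: a=3 ⇒ p=183, q=10
i=3: a=3 ⇒ p=604, q=33
→ (604, 33).  Check: 604²=364816, 335·33²=364815, difference 1.
(604+33√335)^2 = 729631 + 39864√335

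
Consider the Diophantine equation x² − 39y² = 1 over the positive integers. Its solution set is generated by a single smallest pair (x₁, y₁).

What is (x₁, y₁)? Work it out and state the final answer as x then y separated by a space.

25 4

d=39: √d = [6; 4,12] (ℓ=2, even), read p_1/q_1
a_0=6:  p_0=6·1+0=6,  q_0=6·0+1=1
a_1=4:  p_1=4·6+1=25,  q_1=4·1+0=4
→ (25, 4).  Check: 25²=625, 39·4²=624, difference 1.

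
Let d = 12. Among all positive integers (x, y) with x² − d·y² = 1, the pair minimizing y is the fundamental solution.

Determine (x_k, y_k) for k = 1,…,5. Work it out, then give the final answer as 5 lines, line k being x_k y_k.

[3; 2,6] for √12; ℓ=2 ⇒ convergent index 1
i=0: a=3 ⇒ p=3, q=1
i=1: a=2 ⇒ p=7, q=2
(x₁, y₁) = (7, 2);  7² − 12·2² = 1 ✓
(7+2√12)^2 = 97 + 28√12
(7+2√12)^3 = 1351 + 390√12
(7+2√12)^4 = 18817 + 5432√12
(7+2√12)^5 = 262087 + 75658√12

7 2
97 28
1351 390
18817 5432
262087 75658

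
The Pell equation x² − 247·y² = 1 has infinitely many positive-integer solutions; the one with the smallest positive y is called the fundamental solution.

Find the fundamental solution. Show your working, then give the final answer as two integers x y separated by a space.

d=247: √d = [15; 1,2,1,1,9,1,9,1,1,2,1,30] (ℓ=12, even), read p_11/q_11
k=0  a_k=15  p_k/q_k = 15/1
k=1  a_k=1  p_k/q_k = 16/1
k=2  a_k=2  p_k/q_k = 47/3
k=3  a_k=1  p_k/q_k = 63/4
k=4  a_k=1  p_k/q_k = 110/7
k=5  a_k=9  p_k/q_k = 1053/67
k=6  a_k=1  p_k/q_k = 1163/74
…
k=8  a_k=1  p_k/q_k = 12683/807
k=9  a_k=1  p_k/q_k = 24203/1540
k=10  a_k=2  p_k/q_k = 61089/3887
k=11  a_k=1  p_k/q_k = 85292/5427
fundamental: x₁=85292, y₁=5427  (since 7274725264 − 247·29452329 = 1)

85292 5427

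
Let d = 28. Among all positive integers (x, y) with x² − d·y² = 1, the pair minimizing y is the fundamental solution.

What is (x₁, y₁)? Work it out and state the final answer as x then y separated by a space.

d=28: √d = [5; 3,2,3,10] (ℓ=4, even), read p_3/q_3
k=0  a_k=5  p_k/q_k = 5/1
k=1  a_k=3  p_k/q_k = 16/3
k=2  a_k=2  p_k/q_k = 37/7
k=3  a_k=3  p_k/q_k = 127/24
fundamental: x₁=127, y₁=24  (since 16129 − 28·576 = 1)

127 24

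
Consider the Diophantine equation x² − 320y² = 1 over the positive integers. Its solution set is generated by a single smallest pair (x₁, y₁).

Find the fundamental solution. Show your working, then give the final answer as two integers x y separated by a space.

d=320: √d = [17; 1,7,1,34] (ℓ=4, even), read p_3/q_3
i=0: a=17 ⇒ p=17, q=1
i=1: a=1 ⇒ p=18, q=1
i=2: a=7 ⇒ p=143, q=8
i=3: a=1 ⇒ p=161, q=9
(x₁, y₁) = (161, 9);  161² − 320·9² = 1 ✓

161 9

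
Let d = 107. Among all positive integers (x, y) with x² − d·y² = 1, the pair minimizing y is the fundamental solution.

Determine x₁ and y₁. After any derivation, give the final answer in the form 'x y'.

d=107: √d = [10; 2,1,9,1,2,20] (ℓ=6, even), read p_5/q_5
i=0: a=10 ⇒ p=10, q=1
i=1: a=2 ⇒ p=21, q=2
i=2: a=1 ⇒ p=31, q=3
…
i=4: a=1 ⇒ p=331, q=32
i=5: a=2 ⇒ p=962, q=93
fundamental: x₁=962, y₁=93  (since 925444 − 107·8649 = 1)

962 93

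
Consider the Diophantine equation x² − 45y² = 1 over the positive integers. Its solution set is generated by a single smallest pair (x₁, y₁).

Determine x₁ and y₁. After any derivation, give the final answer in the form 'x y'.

[6; 1,2,2,2,1,12] for √45; ℓ=6 ⇒ convergent index 5
i=0: a=6 ⇒ p=6, q=1
i=1: a=1 ⇒ p=7, q=1
i=2: a=2 ⇒ p=20, q=3
i=3: a=2 ⇒ p=47, q=7
i=4: a=2 ⇒ p=114, q=17
i=5: a=1 ⇒ p=161, q=24
→ (161, 24).  Check: 161²=25921, 45·24²=25920, difference 1.

161 24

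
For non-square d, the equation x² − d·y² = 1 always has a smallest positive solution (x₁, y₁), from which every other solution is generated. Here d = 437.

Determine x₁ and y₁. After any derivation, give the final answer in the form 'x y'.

4599 220

√437 = [20; 1,9,2,9,1,40, …], period ℓ=6 (even) → k=5
step 0: (20, 1)  from 20·(1,0) + (0,1)
…
step 2: (209, 10)  from 9·(21,1) + (20,1)
…
step 4: (4160, 199)  from 9·(439,21) + (209,10)
step 5: (4599, 220)  from 1·(4160,199) + (439,21)
(x₁, y₁) = (4599, 220);  4599² − 437·220² = 1 ✓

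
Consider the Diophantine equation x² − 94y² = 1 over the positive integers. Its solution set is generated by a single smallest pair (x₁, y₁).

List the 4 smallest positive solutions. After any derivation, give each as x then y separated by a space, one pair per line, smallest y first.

√94 = [9; 1,2,3,1,1,…,2,1,18, …], period ℓ=16 (even) → k=15
k=0  a_k=9  p_k/q_k = 9/1
…
k=2  a_k=2  p_k/q_k = 29/3
k=3  a_k=3  p_k/q_k = 97/10
…
k=5  a_k=1  p_k/q_k = 223/23
k=6  a_k=5  p_k/q_k = 1241/128
…
k=8  a_k=8  p_k/q_k = 12953/1336
k=9  a_k=1  p_k/q_k = 14417/1487
…
k=11  a_k=1  p_k/q_k = 99455/10258
k=12  a_k=1  p_k/q_k = 184493/19029
…
k=14  a_k=2  p_k/q_k = 1490361/153719
k=15  a_k=1  p_k/q_k = 2143295/221064
→ (2143295, 221064).  Check: 2143295²=4593713457025, 94·221064²=4593713457024, difference 1.
n=2: (2143295,221064)∘(2143295,221064) = (2143295·2143295+94·221064·221064, 2143295·221064+221064·2143295) = (9187426914049,947610731760)
n=3: (9187426914049,947610731760)∘(2143295,221064) = (2143295·9187426914049+94·221064·947610731760, 2143295·947610731760+221064·9187426914049) = (39382732335491159615,4062018686654877336)
n=4: (39382732335491159615,4062018686654877336)∘(2143295,221064) = (2143295·39382732335491159615+94·221064·4062018686654877336, 2143295·4062018686654877336+221064·39382732335491159615) = (168817626601983862467148801,17412208682026983028992480)

2143295 221064
9187426914049 947610731760
39382732335491159615 4062018686654877336
168817626601983862467148801 17412208682026983028992480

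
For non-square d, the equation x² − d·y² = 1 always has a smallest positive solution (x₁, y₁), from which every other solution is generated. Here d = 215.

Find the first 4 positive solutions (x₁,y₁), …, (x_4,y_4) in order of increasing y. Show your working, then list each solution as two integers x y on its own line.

44 3
3871 264
340604 23229
29969281 2043888

√215 = [14; 1,1,1,28, …], period ℓ=4 (even) → k=3
i=0: a=14 ⇒ p=14, q=1
i=1: a=1 ⇒ p=15, q=1
i=2: a=1 ⇒ p=29, q=2
i=3: a=1 ⇒ p=44, q=3
(x₁, y₁) = (44, 3);  44² − 215·3² = 1 ✓
(x_2, y_2) = (44·44 + 215·3·3, 44·3 + 3·44) = (3871, 264)
(x_3, y_3) = (44·3871 + 215·3·264, 44·264 + 3·3871) = (340604, 23229)
(x_4, y_4) = (44·340604 + 215·3·23229, 44·23229 + 3·340604) = (29969281, 2043888)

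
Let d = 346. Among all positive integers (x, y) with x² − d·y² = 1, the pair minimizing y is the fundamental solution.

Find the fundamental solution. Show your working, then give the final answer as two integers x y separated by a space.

17299 930

[18; 1,1,1,1,36] for √346; ℓ=5 ⇒ convergent index 9
i=0: a=18 ⇒ p=18, q=1
i=1: a=1 ⇒ p=19, q=1
i=2: a=1 ⇒ p=37, q=2
i=3: a=1 ⇒ p=56, q=3
i=4: a=1 ⇒ p=93, q=5
i=5: a=36 ⇒ p=3404, q=183
i=6: a=1 ⇒ p=3497, q=188
…
i=8: a=1 ⇒ p=10398, q=559
i=9: a=1 ⇒ p=17299, q=930
fundamental: x₁=17299, y₁=930  (since 299255401 − 346·864900 = 1)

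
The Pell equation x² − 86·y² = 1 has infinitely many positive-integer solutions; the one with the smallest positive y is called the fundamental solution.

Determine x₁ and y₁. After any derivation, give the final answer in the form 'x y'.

√86 = [9; 3,1,1,1,8,1,1,1,3,18, …], period ℓ=10 (even) → k=9
a_0=9:  p_0=9·1+0=9,  q_0=9·0+1=1
a_1=3:  p_1=3·9+1=28,  q_1=3·1+0=3
a_2=1:  p_2=1·28+9=37,  q_2=1·3+1=4
…
a_8=1:  p_8=1·1864+983=2847,  q_8=1·201+106=307
a_9=3:  p_9=3·2847+1864=10405,  q_9=3·307+201=1122
→ (10405, 1122).  Check: 10405²=108264025, 86·1122²=108264024, difference 1.

10405 1122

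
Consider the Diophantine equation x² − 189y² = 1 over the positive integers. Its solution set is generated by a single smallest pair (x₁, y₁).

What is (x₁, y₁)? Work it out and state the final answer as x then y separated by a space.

55 4

[13; 1,2,1,26] for √189; ℓ=4 ⇒ convergent index 3
k=0  a_k=13  p_k/q_k = 13/1
…
k=2  a_k=2  p_k/q_k = 41/3
k=3  a_k=1  p_k/q_k = 55/4
fundamental: x₁=55, y₁=4  (since 3025 − 189·16 = 1)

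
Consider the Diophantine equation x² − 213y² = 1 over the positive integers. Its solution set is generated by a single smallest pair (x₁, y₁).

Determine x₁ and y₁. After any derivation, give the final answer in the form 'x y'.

d=213: √d = [14; 1,1,2,6,1,8,1,6,2,1,1,28] (ℓ=12, even), read p_11/q_11
a_0=14:  p_0=14·1+0=14,  q_0=14·0+1=1
…
a_2=1:  p_2=1·15+14=29,  q_2=1·1+1=2
…
a_4=6:  p_4=6·73+29=467,  q_4=6·5+2=32
a_5=1:  p_5=1·467+73=540,  q_5=1·32+5=37
a_6=8:  p_6=8·540+467=4787,  q_6=8·37+32=328
a_7=1:  p_7=1·4787+540=5327,  q_7=1·328+37=365
a_8=6:  p_8=6·5327+4787=36749,  q_8=6·365+328=2518
…
a_10=1:  p_10=1·78825+36749=115574,  q_10=1·5401+2518=7919
a_11=1:  p_11=1·115574+78825=194399,  q_11=1·7919+5401=13320
fundamental: x₁=194399, y₁=13320  (since 37790971201 − 213·177422400 = 1)

194399 13320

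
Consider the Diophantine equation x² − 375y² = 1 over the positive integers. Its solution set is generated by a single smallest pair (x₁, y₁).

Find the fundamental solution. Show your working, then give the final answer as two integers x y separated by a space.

d=375: √d = [19; 2,1,2,1,5,1,2,1,2,38] (ℓ=10, even), read p_9/q_9
a_0=19:  p_0=19·1+0=19,  q_0=19·0+1=1
a_1=2:  p_1=2·19+1=39,  q_1=2·1+0=2
a_2=1:  p_2=1·39+19=58,  q_2=1·2+1=3
…
a_6=1:  p_6=1·1220+213=1433,  q_6=1·63+11=74
a_7=2:  p_7=2·1433+1220=4086,  q_7=2·74+63=211
a_8=1:  p_8=1·4086+1433=5519,  q_8=1·211+74=285
a_9=2:  p_9=2·5519+4086=15124,  q_9=2·285+211=781
fundamental: x₁=15124, y₁=781  (since 228735376 − 375·609961 = 1)

15124 781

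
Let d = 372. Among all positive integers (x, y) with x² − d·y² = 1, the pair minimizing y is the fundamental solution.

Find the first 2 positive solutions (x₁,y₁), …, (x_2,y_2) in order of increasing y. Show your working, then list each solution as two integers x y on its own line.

12151 630
295293601 15310260

d=372: √d = [19; 3,2,12,2,3,38] (ℓ=6, even), read p_5/q_5
k=0  a_k=19  p_k/q_k = 19/1
…
k=4  a_k=2  p_k/q_k = 3491/181
k=5  a_k=3  p_k/q_k = 12151/630
(x₁, y₁) = (12151, 630);  12151² − 372·630² = 1 ✓
k=2:  x_2 = 12151·12151+372·630·630 = 295293601,  y_2 = 12151·630+630·12151 = 15310260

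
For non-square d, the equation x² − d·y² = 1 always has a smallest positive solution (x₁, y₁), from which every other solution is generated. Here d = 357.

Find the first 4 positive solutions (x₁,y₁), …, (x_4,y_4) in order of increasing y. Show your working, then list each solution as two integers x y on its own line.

√357 = [18; 1,8,2,8,1,36, …], period ℓ=6 (even) → k=5
i=0: a=18 ⇒ p=18, q=1
i=1: a=1 ⇒ p=19, q=1
i=2: a=8 ⇒ p=170, q=9
…
i=4: a=8 ⇒ p=3042, q=161
i=5: a=1 ⇒ p=3401, q=180
fundamental: x₁=3401, y₁=180  (since 11566801 − 357·32400 = 1)
n=2: (3401,180)∘(3401,180) = (3401·3401+357·180·180, 3401·180+180·3401) = (23133601,1224360)
n=3: (23133601,1224360)∘(3401,180) = (3401·23133601+357·180·1224360, 3401·1224360+180·23133601) = (157354750601,8328096540)
n=4: (157354750601,8328096540)∘(3401,180) = (3401·157354750601+357·180·8328096540, 3401·8328096540+180·157354750601) = (1070326990454401,56647711440720)

3401 180
23133601 1224360
157354750601 8328096540
1070326990454401 56647711440720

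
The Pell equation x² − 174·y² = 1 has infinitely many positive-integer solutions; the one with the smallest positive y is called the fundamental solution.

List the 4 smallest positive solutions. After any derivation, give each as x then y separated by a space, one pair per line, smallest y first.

1451 110
4210801 319220
12219743051 926376330
35461690123201 2688343790440

d=174: √d = [13; 5,4,5,26] (ℓ=4, even), read p_3/q_3
i=0: a=13 ⇒ p=13, q=1
…
i=2: a=4 ⇒ p=277, q=21
i=3: a=5 ⇒ p=1451, q=110
→ (1451, 110).  Check: 1451²=2105401, 174·110²=2105400, difference 1.
(x_2, y_2) = (1451·1451 + 174·110·110, 1451·110 + 110·1451) = (4210801, 319220)
(x_3, y_3) = (1451·4210801 + 174·110·319220, 1451·319220 + 110·4210801) = (12219743051, 926376330)
(x_4, y_4) = (1451·12219743051 + 174·110·926376330, 1451·926376330 + 110·12219743051) = (35461690123201, 2688343790440)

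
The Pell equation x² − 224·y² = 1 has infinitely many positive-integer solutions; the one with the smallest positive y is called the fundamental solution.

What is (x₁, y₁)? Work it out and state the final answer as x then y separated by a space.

[14; 1,28] for √224; ℓ=2 ⇒ convergent index 1
k=0  a_k=14  p_k/q_k = 14/1
k=1  a_k=1  p_k/q_k = 15/1
→ (15, 1).  Check: 15²=225, 224·1²=224, difference 1.

15 1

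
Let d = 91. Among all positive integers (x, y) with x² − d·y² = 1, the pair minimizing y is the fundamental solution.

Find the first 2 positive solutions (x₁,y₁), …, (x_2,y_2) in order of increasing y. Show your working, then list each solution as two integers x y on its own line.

√91 = [9; 1,1,5,1,5,1,1,18, …], period ℓ=8 (even) → k=7
k=0  a_k=9  p_k/q_k = 9/1
k=1  a_k=1  p_k/q_k = 10/1
…
k=3  a_k=5  p_k/q_k = 105/11
k=4  a_k=1  p_k/q_k = 124/13
k=5  a_k=5  p_k/q_k = 725/76
k=6  a_k=1  p_k/q_k = 849/89
k=7  a_k=1  p_k/q_k = 1574/165
(x₁, y₁) = (1574, 165);  1574² − 91·165² = 1 ✓
n=2: (1574,165)∘(1574,165) = (1574·1574+91·165·165, 1574·165+165·1574) = (4954951,519420)

1574 165
4954951 519420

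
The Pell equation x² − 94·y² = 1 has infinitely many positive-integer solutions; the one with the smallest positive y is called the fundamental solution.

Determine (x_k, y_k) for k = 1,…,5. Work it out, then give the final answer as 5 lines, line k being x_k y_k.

√94 = [9; 1,2,3,1,1,…,2,1,18, …], period ℓ=16 (even) → k=15
i=0: a=9 ⇒ p=9, q=1
i=1: a=1 ⇒ p=10, q=1
i=2: a=2 ⇒ p=29, q=3
i=3: a=3 ⇒ p=97, q=10
i=4: a=1 ⇒ p=126, q=13
i=5: a=1 ⇒ p=223, q=23
i=6: a=5 ⇒ p=1241, q=128
i=7: a=1 ⇒ p=1464, q=151
i=8: a=8 ⇒ p=12953, q=1336
i=9: a=1 ⇒ p=14417, q=1487
i=10: a=5 ⇒ p=85038, q=8771
…
i=12: a=1 ⇒ p=184493, q=19029
…
i=14: a=2 ⇒ p=1490361, q=153719
i=15: a=1 ⇒ p=2143295, q=221064
(x₁, y₁) = (2143295, 221064);  2143295² − 94·221064² = 1 ✓
n=2: (2143295,221064)∘(2143295,221064) = (2143295·2143295+94·221064·221064, 2143295·221064+221064·2143295) = (9187426914049,947610731760)
n=3: (9187426914049,947610731760)∘(2143295,221064) = (2143295·9187426914049+94·221064·947610731760, 2143295·947610731760+221064·9187426914049) = (39382732335491159615,4062018686654877336)
n=4: (39382732335491159615,4062018686654877336)∘(2143295,221064) = (2143295·39382732335491159615+94·221064·4062018686654877336, 2143295·4062018686654877336+221064·39382732335491159615) = (168817626601983862467148801,17412208682026983028992480)
n=5: (168817626601983862467148801,17412208682026983028992480)∘(2143295,221064) = (2143295·168817626601983862467148801+94·221064·17412208682026983028992480, 2143295·17412208682026983028992480+221064·168817626601983862467148801) = (723651950015758622280719887718975,74638999614285983163562219965864)

2143295 221064
9187426914049 947610731760
39382732335491159615 4062018686654877336
168817626601983862467148801 17412208682026983028992480
723651950015758622280719887718975 74638999614285983163562219965864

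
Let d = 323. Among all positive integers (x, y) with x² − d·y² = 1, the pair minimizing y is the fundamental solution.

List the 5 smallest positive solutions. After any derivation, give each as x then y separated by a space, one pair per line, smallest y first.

18 1
647 36
23274 1295
837217 46584
30116538 1675729

[17; 1,34] for √323; ℓ=2 ⇒ convergent index 1
k=0  a_k=17  p_k/q_k = 17/1
k=1  a_k=1  p_k/q_k = 18/1
(x₁, y₁) = (18, 1);  18² − 323·1² = 1 ✓
(18+1√323)^2 = 647 + 36√323
(18+1√323)^3 = 23274 + 1295√323
(18+1√323)^4 = 837217 + 46584√323
(18+1√323)^5 = 30116538 + 1675729√323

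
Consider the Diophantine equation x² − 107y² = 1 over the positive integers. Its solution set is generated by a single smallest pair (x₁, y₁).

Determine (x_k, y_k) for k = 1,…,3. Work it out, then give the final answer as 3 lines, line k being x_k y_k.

962 93
1850887 178932
3561105626 344265075

[10; 2,1,9,1,2,20] for √107; ℓ=6 ⇒ convergent index 5
a_0=10:  p_0=10·1+0=10,  q_0=10·0+1=1
…
a_3=9:  p_3=9·31+21=300,  q_3=9·3+2=29
a_4=1:  p_4=1·300+31=331,  q_4=1·29+3=32
a_5=2:  p_5=2·331+300=962,  q_5=2·32+29=93
→ (962, 93).  Check: 962²=925444, 107·93²=925443, difference 1.
(962+93√107)^2 = 1850887 + 178932√107
(962+93√107)^3 = 3561105626 + 344265075√107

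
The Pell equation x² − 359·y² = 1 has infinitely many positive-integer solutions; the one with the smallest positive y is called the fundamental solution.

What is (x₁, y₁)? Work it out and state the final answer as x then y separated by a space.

360 19

√359 = [18; 1,17,1,36, …], period ℓ=4 (even) → k=3
step 0: (18, 1)  from 18·(1,0) + (0,1)
…
step 2: (341, 18)  from 17·(19,1) + (18,1)
step 3: (360, 19)  from 1·(341,18) + (19,1)
(x₁, y₁) = (360, 19);  360² − 359·19² = 1 ✓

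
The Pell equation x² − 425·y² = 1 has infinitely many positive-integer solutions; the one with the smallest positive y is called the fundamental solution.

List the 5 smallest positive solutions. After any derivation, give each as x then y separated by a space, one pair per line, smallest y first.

143649 6968
41270070401 2001892464
11856808685922849 575139701115304
3406437421806992601601 165236485849022716128
978662658398448551768841249 47472111910877388597026840

[20; 1,1,1,1,1,1,40] for √425; ℓ=7 ⇒ convergent index 13
a_0=20:  p_0=20·1+0=20,  q_0=20·0+1=1
…
a_2=1:  p_2=1·21+20=41,  q_2=1·1+1=2
a_3=1:  p_3=1·41+21=62,  q_3=1·2+1=3
a_4=1:  p_4=1·62+41=103,  q_4=1·3+2=5
…
a_9=1:  p_9=1·11153+10885=22038,  q_9=1·541+528=1069
…
a_12=1:  p_12=1·55229+33191=88420,  q_12=1·2679+1610=4289
a_13=1:  p_13=1·88420+55229=143649,  q_13=1·4289+2679=6968
→ (143649, 6968).  Check: 143649²=20635035201, 425·6968²=20635035200, difference 1.
n=2: (143649,6968)∘(143649,6968) = (143649·143649+425·6968·6968, 143649·6968+6968·143649) = (41270070401,2001892464)
n=3: (41270070401,2001892464)∘(143649,6968) = (143649·41270070401+425·6968·2001892464, 143649·2001892464+6968·41270070401) = (11856808685922849,575139701115304)
n=4: (11856808685922849,575139701115304)∘(143649,6968) = (143649·11856808685922849+425·6968·575139701115304, 143649·575139701115304+6968·11856808685922849) = (3406437421806992601601,165236485849022716128)
n=5: (3406437421806992601601,165236485849022716128)∘(143649,6968) = (143649·3406437421806992601601+425·6968·165236485849022716128, 143649·165236485849022716128+6968·3406437421806992601601) = (978662658398448551768841249,47472111910877388597026840)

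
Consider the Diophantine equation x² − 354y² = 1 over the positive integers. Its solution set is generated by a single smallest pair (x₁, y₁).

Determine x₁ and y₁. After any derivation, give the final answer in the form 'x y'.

[18; 1,4,2,2,18,2,2,4,1,36] for √354; ℓ=10 ⇒ convergent index 9
i=0: a=18 ⇒ p=18, q=1
…
i=2: a=4 ⇒ p=94, q=5
i=3: a=2 ⇒ p=207, q=11
…
i=5: a=18 ⇒ p=9351, q=497
…
i=8: a=4 ⇒ p=210294, q=11177
i=9: a=1 ⇒ p=258065, q=13716
(x₁, y₁) = (258065, 13716);  258065² − 354·13716² = 1 ✓

258065 13716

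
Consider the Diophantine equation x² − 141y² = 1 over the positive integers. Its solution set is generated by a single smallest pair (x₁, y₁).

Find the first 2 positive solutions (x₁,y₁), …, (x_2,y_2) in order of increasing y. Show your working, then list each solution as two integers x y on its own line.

d=141: √d = [11; 1,6,1,22] (ℓ=4, even), read p_3/q_3
i=0: a=11 ⇒ p=11, q=1
i=1: a=1 ⇒ p=12, q=1
i=2: a=6 ⇒ p=83, q=7
i=3: a=1 ⇒ p=95, q=8
fundamental: x₁=95, y₁=8  (since 9025 − 141·64 = 1)
k=2:  x_2 = 95·95+141·8·8 = 18049,  y_2 = 95·8+8·95 = 1520

95 8
18049 1520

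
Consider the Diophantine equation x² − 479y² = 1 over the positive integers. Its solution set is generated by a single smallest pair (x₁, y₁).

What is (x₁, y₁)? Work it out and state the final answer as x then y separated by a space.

√479 → a₀=21, period (1,7,1,3,2,21,2,3,1,7,1,42); ℓ=12 even so k=11
step 0: (21, 1)  from 21·(1,0) + (0,1)
…
step 3: (197, 9)  from 1·(175,8) + (22,1)
…
step 5: (1729, 79)  from 2·(766,35) + (197,9)
…
step 7: (75879, 3467)  from 2·(37075,1694) + (1729,79)
step 8: (264712, 12095)  from 3·(75879,3467) + (37075,1694)
…
step 10: (2648849, 121029)  from 7·(340591,15562) + (264712,12095)
step 11: (2989440, 136591)  from 1·(2648849,121029) + (340591,15562)
(x₁, y₁) = (2989440, 136591);  2989440² − 479·136591² = 1 ✓

2989440 136591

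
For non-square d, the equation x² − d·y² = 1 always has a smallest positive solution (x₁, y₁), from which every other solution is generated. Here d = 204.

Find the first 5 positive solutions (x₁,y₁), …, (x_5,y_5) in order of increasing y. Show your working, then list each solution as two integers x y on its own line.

[14; 3,1,1,6,1,1,3,28] for √204; ℓ=8 ⇒ convergent index 7
step 0: (14, 1)  from 14·(1,0) + (0,1)
step 1: (43, 3)  from 3·(14,1) + (1,0)
step 2: (57, 4)  from 1·(43,3) + (14,1)
…
step 6: (1414, 99)  from 1·(757,53) + (657,46)
step 7: (4999, 350)  from 3·(1414,99) + (757,53)
fundamental: x₁=4999, y₁=350  (since 24990001 − 204·122500 = 1)
(4999+350√204)^2 = 49980001 + 3499300√204
(4999+350√204)^3 = 499700044999 + 34986001050√204
(4999+350√204)^4 = 4996000999920001 + 349790034998600√204
(4999+350√204)^5 = 49950017497500124999 + 3497200734930001750√204

4999 350
49980001 3499300
499700044999 34986001050
4996000999920001 349790034998600
49950017497500124999 3497200734930001750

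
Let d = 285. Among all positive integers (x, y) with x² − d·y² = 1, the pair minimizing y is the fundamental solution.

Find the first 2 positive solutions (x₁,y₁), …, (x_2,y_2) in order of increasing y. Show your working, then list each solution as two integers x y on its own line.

2431 144
11819521 700128

√285 = [16; 1,7,2,7,1,32, …], period ℓ=6 (even) → k=5
i=0: a=16 ⇒ p=16, q=1
i=1: a=1 ⇒ p=17, q=1
i=2: a=7 ⇒ p=135, q=8
i=3: a=2 ⇒ p=287, q=17
i=4: a=7 ⇒ p=2144, q=127
i=5: a=1 ⇒ p=2431, q=144
fundamental: x₁=2431, y₁=144  (since 5909761 − 285·20736 = 1)
(x_2, y_2) = (2431·2431 + 285·144·144, 2431·144 + 144·2431) = (11819521, 700128)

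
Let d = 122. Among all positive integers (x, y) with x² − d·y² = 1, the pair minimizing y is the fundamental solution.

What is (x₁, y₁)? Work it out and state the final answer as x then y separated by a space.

243 22

√122 → a₀=11, period (22); ℓ=1 odd so k=1
step 0: (11, 1)  from 11·(1,0) + (0,1)
step 1: (243, 22)  from 22·(11,1) + (1,0)
→ (243, 22).  Check: 243²=59049, 122·22²=59048, difference 1.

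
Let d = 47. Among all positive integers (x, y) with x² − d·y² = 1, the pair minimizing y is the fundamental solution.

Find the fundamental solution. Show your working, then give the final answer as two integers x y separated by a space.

√47 = [6; 1,5,1,12, …], period ℓ=4 (even) → k=3
a_0=6:  p_0=6·1+0=6,  q_0=6·0+1=1
…
a_2=5:  p_2=5·7+6=41,  q_2=5·1+1=6
a_3=1:  p_3=1·41+7=48,  q_3=1·6+1=7
fundamental: x₁=48, y₁=7  (since 2304 − 47·49 = 1)

48 7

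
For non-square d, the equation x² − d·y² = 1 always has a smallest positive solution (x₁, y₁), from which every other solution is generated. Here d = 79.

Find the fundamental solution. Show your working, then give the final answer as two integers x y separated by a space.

√79 → a₀=8, period (1,7,1,16); ℓ=4 even so k=3
i=0: a=8 ⇒ p=8, q=1
…
i=2: a=7 ⇒ p=71, q=8
i=3: a=1 ⇒ p=80, q=9
→ (80, 9).  Check: 80²=6400, 79·9²=6399, difference 1.

80 9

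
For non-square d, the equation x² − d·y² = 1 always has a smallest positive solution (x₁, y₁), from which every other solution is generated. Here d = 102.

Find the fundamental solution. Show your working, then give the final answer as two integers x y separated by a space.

d=102: √d = [10; 10,20] (ℓ=2, even), read p_1/q_1
a_0=10:  p_0=10·1+0=10,  q_0=10·0+1=1
a_1=10:  p_1=10·10+1=101,  q_1=10·1+0=10
→ (101, 10).  Check: 101²=10201, 102·10²=10200, difference 1.

101 10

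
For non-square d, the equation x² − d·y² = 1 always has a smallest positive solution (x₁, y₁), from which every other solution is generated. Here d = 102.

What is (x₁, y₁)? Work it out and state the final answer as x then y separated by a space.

101 10

√102 = [10; 10,20, …], period ℓ=2 (even) → k=1
k=0  a_k=10  p_k/q_k = 10/1
k=1  a_k=10  p_k/q_k = 101/10
(x₁, y₁) = (101, 10);  101² − 102·10² = 1 ✓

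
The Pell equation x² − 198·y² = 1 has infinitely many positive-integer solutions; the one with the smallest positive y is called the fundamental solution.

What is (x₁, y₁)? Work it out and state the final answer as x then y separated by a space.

√198 → a₀=14, period (14,28); ℓ=2 even so k=1
k=0  a_k=14  p_k/q_k = 14/1
k=1  a_k=14  p_k/q_k = 197/14
fundamental: x₁=197, y₁=14  (since 38809 − 198·196 = 1)

197 14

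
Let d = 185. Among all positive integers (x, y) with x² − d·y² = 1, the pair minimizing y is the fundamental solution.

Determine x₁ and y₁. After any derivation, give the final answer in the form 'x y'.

√185 → a₀=13, period (1,1,1,1,26); ℓ=5 odd so k=9
a_0=13:  p_0=13·1+0=13,  q_0=13·0+1=1
…
a_7=1:  p_7=1·1877+1809=3686,  q_7=1·138+133=271
a_8=1:  p_8=1·3686+1877=5563,  q_8=1·271+138=409
a_9=1:  p_9=1·5563+3686=9249,  q_9=1·409+271=680
→ (9249, 680).  Check: 9249²=85544001, 185·680²=85544000, difference 1.

9249 680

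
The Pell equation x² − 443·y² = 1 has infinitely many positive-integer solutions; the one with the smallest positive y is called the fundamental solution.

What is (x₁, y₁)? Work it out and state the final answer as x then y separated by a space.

442 21

√443 → a₀=21, period (21,42); ℓ=2 even so k=1
i=0: a=21 ⇒ p=21, q=1
i=1: a=21 ⇒ p=442, q=21
→ (442, 21).  Check: 442²=195364, 443·21²=195363, difference 1.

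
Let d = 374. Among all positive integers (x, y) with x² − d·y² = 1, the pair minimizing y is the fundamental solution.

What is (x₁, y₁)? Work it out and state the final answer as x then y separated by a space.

3365 174

√374 = [19; 2,1,18,1,2,38, …], period ℓ=6 (even) → k=5
k=0  a_k=19  p_k/q_k = 19/1
k=1  a_k=2  p_k/q_k = 39/2
k=2  a_k=1  p_k/q_k = 58/3
k=3  a_k=18  p_k/q_k = 1083/56
k=4  a_k=1  p_k/q_k = 1141/59
k=5  a_k=2  p_k/q_k = 3365/174
fundamental: x₁=3365, y₁=174  (since 11323225 − 374·30276 = 1)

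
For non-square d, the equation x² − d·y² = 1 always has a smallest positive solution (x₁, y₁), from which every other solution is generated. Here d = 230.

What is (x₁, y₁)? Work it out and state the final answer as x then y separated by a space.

91 6

√230 = [15; 6,30, …], period ℓ=2 (even) → k=1
k=0  a_k=15  p_k/q_k = 15/1
k=1  a_k=6  p_k/q_k = 91/6
(x₁, y₁) = (91, 6);  91² − 230·6² = 1 ✓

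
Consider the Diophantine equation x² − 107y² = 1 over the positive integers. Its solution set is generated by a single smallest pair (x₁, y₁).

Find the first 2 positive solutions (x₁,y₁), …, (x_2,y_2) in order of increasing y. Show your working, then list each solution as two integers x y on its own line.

962 93
1850887 178932

d=107: √d = [10; 2,1,9,1,2,20] (ℓ=6, even), read p_5/q_5
k=0  a_k=10  p_k/q_k = 10/1
k=1  a_k=2  p_k/q_k = 21/2
k=2  a_k=1  p_k/q_k = 31/3
k=3  a_k=9  p_k/q_k = 300/29
k=4  a_k=1  p_k/q_k = 331/32
k=5  a_k=2  p_k/q_k = 962/93
(x₁, y₁) = (962, 93);  962² − 107·93² = 1 ✓
n=2: (962,93)∘(962,93) = (962·962+107·93·93, 962·93+93·962) = (1850887,178932)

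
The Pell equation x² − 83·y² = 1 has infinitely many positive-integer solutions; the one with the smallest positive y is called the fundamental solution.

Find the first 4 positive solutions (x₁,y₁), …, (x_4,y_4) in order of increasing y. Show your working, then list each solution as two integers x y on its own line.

82 9
13447 1476
2205226 242055
361643617 39695544

d=83: √d = [9; 9,18] (ℓ=2, even), read p_1/q_1
k=0  a_k=9  p_k/q_k = 9/1
k=1  a_k=9  p_k/q_k = 82/9
fundamental: x₁=82, y₁=9  (since 6724 − 83·81 = 1)
(x_2, y_2) = (82·82 + 83·9·9, 82·9 + 9·82) = (13447, 1476)
(x_3, y_3) = (82·13447 + 83·9·1476, 82·1476 + 9·13447) = (2205226, 242055)
(x_4, y_4) = (82·2205226 + 83·9·242055, 82·242055 + 9·2205226) = (361643617, 39695544)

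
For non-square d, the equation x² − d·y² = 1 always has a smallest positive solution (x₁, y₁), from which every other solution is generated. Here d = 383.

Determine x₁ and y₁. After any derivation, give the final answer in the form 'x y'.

18768 959

d=383: √d = [19; 1,1,3,19,3,1,1,38] (ℓ=8, even), read p_7/q_7
a_0=19:  p_0=19·1+0=19,  q_0=19·0+1=1
…
a_4=19:  p_4=19·137+39=2642,  q_4=19·7+2=135
a_5=3:  p_5=3·2642+137=8063,  q_5=3·135+7=412
a_6=1:  p_6=1·8063+2642=10705,  q_6=1·412+135=547
a_7=1:  p_7=1·10705+8063=18768,  q_7=1·547+412=959
(x₁, y₁) = (18768, 959);  18768² − 383·959² = 1 ✓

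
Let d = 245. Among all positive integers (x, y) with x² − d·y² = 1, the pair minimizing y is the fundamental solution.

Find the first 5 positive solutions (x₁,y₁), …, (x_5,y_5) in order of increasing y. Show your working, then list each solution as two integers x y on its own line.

√245 = [15; 1,1,1,7,6,7,1,1,1,30, …], period ℓ=10 (even) → k=9
k=0  a_k=15  p_k/q_k = 15/1
…
k=3  a_k=1  p_k/q_k = 47/3
…
k=7  a_k=1  p_k/q_k = 18016/1151
k=8  a_k=1  p_k/q_k = 33825/2161
k=9  a_k=1  p_k/q_k = 51841/3312
fundamental: x₁=51841, y₁=3312  (since 2687489281 − 245·10969344 = 1)
k=2:  x_2 = 51841·51841+245·3312·3312 = 5374978561,  y_2 = 51841·3312+3312·51841 = 343394784
k=3:  x_3 = 51841·5374978561+245·3312·343394784 = 557288527109761,  y_3 = 51841·343394784+3312·5374978561 = 35603857991376
k=4:  x_4 = 51841·557288527109761+245·3312·35603857991376 = 57780789062419261441,  y_4 = 51841·35603857991376+3312·557288527109761 = 3691479203918451648
k=5:  x_5 = 51841·57780789062419261441+245·3312·3691479203918451648 = 5990827771012465337616001,  y_5 = 51841·3691479203918451648+3312·57780789062419261441 = 382739946785069045776560

51841 3312
5374978561 343394784
557288527109761 35603857991376
57780789062419261441 3691479203918451648
5990827771012465337616001 382739946785069045776560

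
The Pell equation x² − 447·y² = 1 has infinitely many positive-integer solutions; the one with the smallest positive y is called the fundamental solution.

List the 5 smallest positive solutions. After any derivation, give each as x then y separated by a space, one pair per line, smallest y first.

√447 → a₀=21, period (7,42); ℓ=2 even so k=1
k=0  a_k=21  p_k/q_k = 21/1
k=1  a_k=7  p_k/q_k = 148/7
→ (148, 7).  Check: 148²=21904, 447·7²=21903, difference 1.
(x_2, y_2) = (148·148 + 447·7·7, 148·7 + 7·148) = (43807, 2072)
(x_3, y_3) = (148·43807 + 447·7·2072, 148·2072 + 7·43807) = (12966724, 613305)
(x_4, y_4) = (148·12966724 + 447·7·613305, 148·613305 + 7·12966724) = (3838106497, 181536208)
(x_5, y_5) = (148·3838106497 + 447·7·181536208, 148·181536208 + 7·3838106497) = (1136066556388, 53734104263)

148 7
43807 2072
12966724 613305
3838106497 181536208
1136066556388 53734104263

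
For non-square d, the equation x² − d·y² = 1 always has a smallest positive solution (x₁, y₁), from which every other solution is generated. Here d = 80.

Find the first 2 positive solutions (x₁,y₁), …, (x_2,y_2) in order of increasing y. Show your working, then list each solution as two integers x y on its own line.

9 1
161 18

√80 = [8; 1,16, …], period ℓ=2 (even) → k=1
k=0  a_k=8  p_k/q_k = 8/1
k=1  a_k=1  p_k/q_k = 9/1
fundamental: x₁=9, y₁=1  (since 81 − 80·1 = 1)
k=2:  x_2 = 9·9+80·1·1 = 161,  y_2 = 9·1+1·9 = 18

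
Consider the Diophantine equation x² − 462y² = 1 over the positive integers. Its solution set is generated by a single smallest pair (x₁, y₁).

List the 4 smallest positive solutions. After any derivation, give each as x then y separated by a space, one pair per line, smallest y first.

43 2
3697 172
317899 14790
27335617 1271768

√462 = [21; 2,42, …], period ℓ=2 (even) → k=1
i=0: a=21 ⇒ p=21, q=1
i=1: a=2 ⇒ p=43, q=2
(x₁, y₁) = (43, 2);  43² − 462·2² = 1 ✓
k=2:  x_2 = 43·43+462·2·2 = 3697,  y_2 = 43·2+2·43 = 172
k=3:  x_3 = 43·3697+462·2·172 = 317899,  y_3 = 43·172+2·3697 = 14790
k=4:  x_4 = 43·317899+462·2·14790 = 27335617,  y_4 = 43·14790+2·317899 = 1271768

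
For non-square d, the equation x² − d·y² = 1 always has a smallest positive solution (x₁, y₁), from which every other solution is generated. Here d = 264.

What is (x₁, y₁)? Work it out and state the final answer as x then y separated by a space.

65 4

d=264: √d = [16; 4,32] (ℓ=2, even), read p_1/q_1
step 0: (16, 1)  from 16·(1,0) + (0,1)
step 1: (65, 4)  from 4·(16,1) + (1,0)
fundamental: x₁=65, y₁=4  (since 4225 − 264·16 = 1)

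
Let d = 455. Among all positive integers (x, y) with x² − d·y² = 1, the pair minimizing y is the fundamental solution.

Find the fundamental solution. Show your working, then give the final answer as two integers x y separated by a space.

[21; 3,42] for √455; ℓ=2 ⇒ convergent index 1
step 0: (21, 1)  from 21·(1,0) + (0,1)
step 1: (64, 3)  from 3·(21,1) + (1,0)
→ (64, 3).  Check: 64²=4096, 455·3²=4095, difference 1.

64 3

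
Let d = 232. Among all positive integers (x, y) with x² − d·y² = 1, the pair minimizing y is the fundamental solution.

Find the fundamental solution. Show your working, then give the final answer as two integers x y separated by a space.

d=232: √d = [15; 4,3,7,3,4,30] (ℓ=6, even), read p_5/q_5
i=0: a=15 ⇒ p=15, q=1
…
i=2: a=3 ⇒ p=198, q=13
i=3: a=7 ⇒ p=1447, q=95
i=4: a=3 ⇒ p=4539, q=298
i=5: a=4 ⇒ p=19603, q=1287
→ (19603, 1287).  Check: 19603²=384277609, 232·1287²=384277608, difference 1.

19603 1287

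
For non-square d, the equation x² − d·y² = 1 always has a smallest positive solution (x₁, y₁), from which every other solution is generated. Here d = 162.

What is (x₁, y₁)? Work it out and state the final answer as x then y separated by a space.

[12; 1,2,1,2,12,2,1,2,1,24] for √162; ℓ=10 ⇒ convergent index 9
a_0=12:  p_0=12·1+0=12,  q_0=12·0+1=1
a_1=1:  p_1=1·12+1=13,  q_1=1·1+0=1
…
a_6=2:  p_6=2·1731+140=3602,  q_6=2·136+11=283
a_7=1:  p_7=1·3602+1731=5333,  q_7=1·283+136=419
a_8=2:  p_8=2·5333+3602=14268,  q_8=2·419+283=1121
a_9=1:  p_9=1·14268+5333=19601,  q_9=1·1121+419=1540
(x₁, y₁) = (19601, 1540);  19601² − 162·1540² = 1 ✓

19601 1540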